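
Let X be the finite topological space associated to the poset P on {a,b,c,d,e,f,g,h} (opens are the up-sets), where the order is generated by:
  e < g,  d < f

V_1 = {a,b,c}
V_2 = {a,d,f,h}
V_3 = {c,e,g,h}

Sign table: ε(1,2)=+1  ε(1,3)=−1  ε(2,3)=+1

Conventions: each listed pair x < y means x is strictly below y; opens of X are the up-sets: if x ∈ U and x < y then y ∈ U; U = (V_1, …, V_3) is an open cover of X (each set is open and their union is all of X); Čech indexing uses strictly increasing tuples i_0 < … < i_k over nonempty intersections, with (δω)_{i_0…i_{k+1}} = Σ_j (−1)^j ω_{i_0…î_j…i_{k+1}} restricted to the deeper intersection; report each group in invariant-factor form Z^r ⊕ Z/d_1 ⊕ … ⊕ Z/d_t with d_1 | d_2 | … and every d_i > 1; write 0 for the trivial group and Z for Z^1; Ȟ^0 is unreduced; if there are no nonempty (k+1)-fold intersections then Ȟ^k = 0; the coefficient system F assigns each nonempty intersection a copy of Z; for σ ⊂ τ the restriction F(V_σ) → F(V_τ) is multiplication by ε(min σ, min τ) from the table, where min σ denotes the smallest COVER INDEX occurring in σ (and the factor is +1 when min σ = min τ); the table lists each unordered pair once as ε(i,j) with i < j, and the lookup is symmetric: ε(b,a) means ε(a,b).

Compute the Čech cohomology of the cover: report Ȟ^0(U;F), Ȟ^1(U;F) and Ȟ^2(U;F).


Ȟ^0 = 0,  Ȟ^1 = Z/2,  Ȟ^2 = 0

nerve simplices:
  V12={a} V13={c} V23={h}
C dims 3,3; δ0: rk 3, SNF 1^2·2
degree 0: 3−3−0 = 0 → Ȟ^0 ≅ 0
degree 1: 3−0−3 = 0 plus torsion [2] → Ȟ^1 ≅ Z/2
degree 2: 0−0−0 = 0 → Ȟ^2 ≅ 0


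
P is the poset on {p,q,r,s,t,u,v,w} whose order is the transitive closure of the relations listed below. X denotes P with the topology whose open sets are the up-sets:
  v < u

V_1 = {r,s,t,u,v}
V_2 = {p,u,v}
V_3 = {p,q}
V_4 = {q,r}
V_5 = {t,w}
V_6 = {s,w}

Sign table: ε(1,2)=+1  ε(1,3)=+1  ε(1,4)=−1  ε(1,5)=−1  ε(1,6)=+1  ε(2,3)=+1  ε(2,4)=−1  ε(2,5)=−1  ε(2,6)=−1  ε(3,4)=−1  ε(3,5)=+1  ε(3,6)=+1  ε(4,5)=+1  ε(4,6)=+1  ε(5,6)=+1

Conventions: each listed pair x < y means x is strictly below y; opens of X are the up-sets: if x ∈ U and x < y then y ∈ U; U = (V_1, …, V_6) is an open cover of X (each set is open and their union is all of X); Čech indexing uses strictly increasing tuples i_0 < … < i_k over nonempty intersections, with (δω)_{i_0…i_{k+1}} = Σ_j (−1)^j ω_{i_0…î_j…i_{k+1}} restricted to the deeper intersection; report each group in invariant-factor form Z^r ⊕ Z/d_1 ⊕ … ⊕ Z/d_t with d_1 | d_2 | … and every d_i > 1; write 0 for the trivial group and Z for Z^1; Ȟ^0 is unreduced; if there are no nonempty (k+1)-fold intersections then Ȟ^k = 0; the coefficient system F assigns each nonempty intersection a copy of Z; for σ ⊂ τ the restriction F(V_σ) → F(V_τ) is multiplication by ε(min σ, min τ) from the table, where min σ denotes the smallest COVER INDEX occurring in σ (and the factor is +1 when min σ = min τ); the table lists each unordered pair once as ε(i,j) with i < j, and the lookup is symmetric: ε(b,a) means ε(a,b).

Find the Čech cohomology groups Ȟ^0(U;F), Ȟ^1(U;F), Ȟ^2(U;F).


Ȟ^0 ≅ 0,  Ȟ^1 ≅ Z ⊕ Z/2,  Ȟ^2 ≅ 0

nerve simplices:
  V12={u,v} V14={r} V15={t} V16={s} V23={p} V34={q} V56={w}
C dims 6,7; δ0: rk 6, SNF 1^5·2
degree 0: 6−6−0 = 0 → Ȟ^0 ≅ 0
degree 1: 7−0−6 = 1 plus torsion [2] → Ȟ^1 ≅ Z ⊕ Z/2
degree 2: 0−0−0 = 0 → Ȟ^2 ≅ 0


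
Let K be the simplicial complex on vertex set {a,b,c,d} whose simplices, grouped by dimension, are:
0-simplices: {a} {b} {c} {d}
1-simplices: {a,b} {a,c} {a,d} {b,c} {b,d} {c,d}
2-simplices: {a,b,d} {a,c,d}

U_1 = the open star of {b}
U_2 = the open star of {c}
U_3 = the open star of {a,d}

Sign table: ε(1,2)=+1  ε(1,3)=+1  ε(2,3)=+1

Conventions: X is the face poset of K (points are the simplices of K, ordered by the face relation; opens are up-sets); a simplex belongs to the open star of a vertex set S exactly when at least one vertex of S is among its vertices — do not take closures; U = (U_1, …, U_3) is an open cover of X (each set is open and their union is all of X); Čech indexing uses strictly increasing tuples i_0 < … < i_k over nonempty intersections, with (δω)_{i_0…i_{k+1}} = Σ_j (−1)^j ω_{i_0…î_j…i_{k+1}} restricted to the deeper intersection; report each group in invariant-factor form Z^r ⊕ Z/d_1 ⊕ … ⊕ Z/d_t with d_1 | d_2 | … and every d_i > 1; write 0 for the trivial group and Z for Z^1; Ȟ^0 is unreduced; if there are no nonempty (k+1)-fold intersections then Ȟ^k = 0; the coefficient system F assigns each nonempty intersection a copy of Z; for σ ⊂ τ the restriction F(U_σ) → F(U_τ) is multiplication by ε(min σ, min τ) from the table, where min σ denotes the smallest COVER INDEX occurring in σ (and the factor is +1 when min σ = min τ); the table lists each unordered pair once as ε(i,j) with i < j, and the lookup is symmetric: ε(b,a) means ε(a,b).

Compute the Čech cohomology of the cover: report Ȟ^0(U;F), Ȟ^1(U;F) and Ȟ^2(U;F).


Ȟ^0(U;F) ≅ Z, Ȟ^1(U;F) ≅ Z and Ȟ^2(U;F) ≅ 0

nerve of the cover:
  U1={{b},{a,b},{b,c},{b,d},{a,b,d}} U2={{c},{a,c},{b,c},{c,d},{a,c,d}} U3={{a},{d},{a,b},{a,c},{a,d},{b,d},{c,d},{a,b,d},{a,c,d}}
  U12={{b,c}} U13={{a,b},{b,d},{a,b,d}} U23={{a,c},{c,d},{a,c,d}}
C dims 3,3; δ0: rk 2, SNF 1^2
Ȟ^0 = (3 − 2) − 0 = 1, so Ȟ^0 ≅ Z
Ȟ^1 = (3 − 0) − 2 = 1, so Ȟ^1 ≅ Z
Ȟ^2 = (0 − 0) − 0 = 0, so Ȟ^2 ≅ 0


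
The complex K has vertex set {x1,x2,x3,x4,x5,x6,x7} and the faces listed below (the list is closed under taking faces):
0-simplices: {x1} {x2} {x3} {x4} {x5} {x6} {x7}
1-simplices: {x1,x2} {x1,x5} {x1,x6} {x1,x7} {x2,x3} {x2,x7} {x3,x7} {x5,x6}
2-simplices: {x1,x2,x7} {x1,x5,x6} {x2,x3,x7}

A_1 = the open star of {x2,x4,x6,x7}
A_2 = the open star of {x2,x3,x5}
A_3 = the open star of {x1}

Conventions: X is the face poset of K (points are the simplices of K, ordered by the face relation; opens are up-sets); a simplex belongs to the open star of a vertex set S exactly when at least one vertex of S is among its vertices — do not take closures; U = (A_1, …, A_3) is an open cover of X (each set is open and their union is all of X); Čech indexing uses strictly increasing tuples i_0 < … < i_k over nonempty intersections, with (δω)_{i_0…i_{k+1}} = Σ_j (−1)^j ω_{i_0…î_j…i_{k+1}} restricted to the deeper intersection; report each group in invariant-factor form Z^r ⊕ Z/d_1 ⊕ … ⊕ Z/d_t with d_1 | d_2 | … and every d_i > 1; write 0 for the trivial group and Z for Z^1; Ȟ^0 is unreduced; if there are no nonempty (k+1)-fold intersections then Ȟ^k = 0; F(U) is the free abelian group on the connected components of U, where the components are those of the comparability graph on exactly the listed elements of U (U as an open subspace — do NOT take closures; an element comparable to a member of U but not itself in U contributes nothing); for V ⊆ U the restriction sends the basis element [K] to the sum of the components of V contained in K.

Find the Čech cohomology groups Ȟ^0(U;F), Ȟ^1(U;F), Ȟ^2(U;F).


Ȟ^0 ≅ Z^2, Ȟ^1 ≅ 0 and Ȟ^2 ≅ 0

nonempty overlaps:
  A1={{x2},{x4},{x6},{x7},{x1,x2},{x1,x6},{x1,x7},{x2,x3},{x2,x7},{x3,x7},{x5,x6},{x1,x2,x7},{x1,x5,x6},{x2,x3,x7}} A2={{x2},{x3},{x5},{x1,x2},{x1,x5},{x2,x3},{x2,x7},{x3,x7},{x5,x6},{x1,x2,x7},{x1,x5,x6},{x2,x3,x7}} A3={{x1},{x1,x2},{x1,x5},{x1,x6},{x1,x7},{x1,x2,x7},{x1,x5,x6}}
  A12={{x2},{x1,x2},{x2,x3},{x2,x7},{x3,x7},{x5,x6},{x1,x2,x7},{x1,x5,x6},{x2,x3,x7}} A13={{x1,x2},{x1,x6},{x1,x7},{x1,x2,x7},{x1,x5,x6}} A23={{x1,x2},{x1,x5},{x1,x2,x7},{x1,x5,x6}}
  A123={{x1,x2},{x1,x2,x7},{x1,x5,x6}}
components per intersection:
  A1: {{x2},{x7},{x1,x2},{x1,x7},{x2,x3},{x2,x7},{x3,x7},{x1,x2,x7},{x2,x3,x7}} {{x4}} {{x6},{x1,x6},{x5,x6},{x1,x5,x6}}
  A2: {{x2},{x3},{x1,x2},{x2,x3},{x2,x7},{x3,x7},{x1,x2,x7},{x2,x3,x7}} {{x5},{x1,x5},{x5,x6},{x1,x5,x6}}
  A3: {{x1},{x1,x2},{x1,x5},{x1,x6},{x1,x7},{x1,x2,x7},{x1,x5,x6}}
  A12: {{x2},{x1,x2},{x2,x3},{x2,x7},{x3,x7},{x1,x2,x7},{x2,x3,x7}} {{x5,x6},{x1,x5,x6}}
  A13: {{x1,x2},{x1,x7},{x1,x2,x7}} {{x1,x6},{x1,x5,x6}}
  A23: {{x1,x2},{x1,x2,x7}} {{x1,x5},{x1,x5,x6}}
  A123: {{x1,x2},{x1,x2,x7}} {{x1,x5,x6}}
C dims 6,6,2; δ0: rk 4, SNF 1^4; δ1: rk 2, SNF 1^2
degree 0: 6−4−0 = 2 → Ȟ^0 ≅ Z^2
degree 1: 6−2−4 = 0 → Ȟ^1 ≅ 0
degree 2: 2−0−2 = 0 → Ȟ^2 ≅ 0


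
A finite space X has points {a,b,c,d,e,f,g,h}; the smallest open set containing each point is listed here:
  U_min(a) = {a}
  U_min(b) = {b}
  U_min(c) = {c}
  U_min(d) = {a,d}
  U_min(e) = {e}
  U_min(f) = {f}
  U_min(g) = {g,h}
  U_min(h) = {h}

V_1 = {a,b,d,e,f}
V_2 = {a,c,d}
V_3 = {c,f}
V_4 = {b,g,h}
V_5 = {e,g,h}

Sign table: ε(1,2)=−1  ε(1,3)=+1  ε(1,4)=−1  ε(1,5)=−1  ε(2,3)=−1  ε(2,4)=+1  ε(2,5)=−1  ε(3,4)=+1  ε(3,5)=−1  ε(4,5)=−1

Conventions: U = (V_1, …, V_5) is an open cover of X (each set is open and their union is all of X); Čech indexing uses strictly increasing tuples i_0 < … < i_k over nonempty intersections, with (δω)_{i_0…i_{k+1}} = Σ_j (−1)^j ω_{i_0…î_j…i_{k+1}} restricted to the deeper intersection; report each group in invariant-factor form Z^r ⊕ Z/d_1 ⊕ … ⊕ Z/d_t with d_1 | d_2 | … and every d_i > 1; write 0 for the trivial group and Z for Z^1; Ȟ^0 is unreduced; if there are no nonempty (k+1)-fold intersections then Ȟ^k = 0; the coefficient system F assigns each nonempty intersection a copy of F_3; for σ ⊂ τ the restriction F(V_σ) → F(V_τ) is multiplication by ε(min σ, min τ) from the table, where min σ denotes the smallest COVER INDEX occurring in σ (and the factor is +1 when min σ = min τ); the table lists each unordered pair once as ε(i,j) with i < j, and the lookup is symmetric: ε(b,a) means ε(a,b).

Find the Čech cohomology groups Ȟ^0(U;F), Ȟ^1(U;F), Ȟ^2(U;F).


Ȟ^0 = 0, Ȟ^1 = Z/3 and Ȟ^2 = 0

nerve of the cover:
  V12={a,d} V13={f} V14={b} V15={e} V23={c} V45={g,h}
C dims 5,6; δ0: rk_F3 5
Ȟ^0 = (5 − 5) − 0 = 0, so Ȟ^0 ≅ 0
Ȟ^1 = (6 − 0) − 5 = 1, so Ȟ^1 ≅ Z/3
Ȟ^2 = (0 − 0) − 0 = 0, so Ȟ^2 ≅ 0


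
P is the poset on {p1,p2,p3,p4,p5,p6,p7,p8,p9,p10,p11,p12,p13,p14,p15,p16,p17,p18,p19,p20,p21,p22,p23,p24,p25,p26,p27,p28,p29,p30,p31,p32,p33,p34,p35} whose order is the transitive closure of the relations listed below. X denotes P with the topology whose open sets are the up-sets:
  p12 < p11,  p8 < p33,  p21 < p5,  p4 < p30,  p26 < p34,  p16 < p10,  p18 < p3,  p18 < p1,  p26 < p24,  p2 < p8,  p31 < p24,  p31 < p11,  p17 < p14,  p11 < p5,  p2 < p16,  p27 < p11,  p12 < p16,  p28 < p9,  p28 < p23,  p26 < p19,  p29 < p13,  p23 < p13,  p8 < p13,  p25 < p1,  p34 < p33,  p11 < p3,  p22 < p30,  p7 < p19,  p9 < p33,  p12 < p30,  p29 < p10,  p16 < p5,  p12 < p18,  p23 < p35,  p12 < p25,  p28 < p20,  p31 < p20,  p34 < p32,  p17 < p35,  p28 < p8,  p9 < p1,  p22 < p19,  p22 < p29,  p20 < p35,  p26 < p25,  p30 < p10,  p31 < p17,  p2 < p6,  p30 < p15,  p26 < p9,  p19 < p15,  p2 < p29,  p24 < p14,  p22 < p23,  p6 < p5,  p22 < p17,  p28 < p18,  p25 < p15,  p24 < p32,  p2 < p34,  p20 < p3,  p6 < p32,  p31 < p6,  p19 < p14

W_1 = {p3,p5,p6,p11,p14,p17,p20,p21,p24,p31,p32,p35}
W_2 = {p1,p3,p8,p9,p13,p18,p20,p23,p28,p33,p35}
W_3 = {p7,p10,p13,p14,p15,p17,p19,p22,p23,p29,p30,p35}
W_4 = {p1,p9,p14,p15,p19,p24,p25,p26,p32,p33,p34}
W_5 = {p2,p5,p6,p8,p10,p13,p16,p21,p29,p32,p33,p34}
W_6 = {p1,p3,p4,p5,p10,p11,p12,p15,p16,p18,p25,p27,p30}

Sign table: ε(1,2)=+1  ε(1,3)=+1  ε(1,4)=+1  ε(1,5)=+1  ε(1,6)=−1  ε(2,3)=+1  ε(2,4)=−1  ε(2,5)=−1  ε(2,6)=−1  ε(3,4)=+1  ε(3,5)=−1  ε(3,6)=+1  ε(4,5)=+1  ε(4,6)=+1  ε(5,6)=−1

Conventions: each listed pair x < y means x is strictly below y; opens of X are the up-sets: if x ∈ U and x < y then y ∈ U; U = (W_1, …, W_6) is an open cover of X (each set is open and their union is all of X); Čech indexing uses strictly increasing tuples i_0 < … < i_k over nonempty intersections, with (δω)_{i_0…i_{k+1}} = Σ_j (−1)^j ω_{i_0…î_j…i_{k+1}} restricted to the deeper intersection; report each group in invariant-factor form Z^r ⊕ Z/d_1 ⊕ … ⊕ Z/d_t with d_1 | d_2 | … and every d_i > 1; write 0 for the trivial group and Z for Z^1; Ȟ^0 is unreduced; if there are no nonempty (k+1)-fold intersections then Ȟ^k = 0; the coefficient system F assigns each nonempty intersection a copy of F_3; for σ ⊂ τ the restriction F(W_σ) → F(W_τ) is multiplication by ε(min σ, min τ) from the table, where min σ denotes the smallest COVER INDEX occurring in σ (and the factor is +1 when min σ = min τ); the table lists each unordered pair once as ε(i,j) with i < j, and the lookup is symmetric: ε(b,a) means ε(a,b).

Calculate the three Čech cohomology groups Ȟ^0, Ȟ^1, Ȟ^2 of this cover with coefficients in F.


Ȟ^0(U;F) ≅ 0, Ȟ^1(U;F) ≅ 0 and Ȟ^2(U;F) ≅ Z/3

nerve simplices:
  W12={p3,p20,p35} W13={p14,p17,p35} W14={p14,p24,p32} W15={p5,p6,p21,p32} W16={p3,p5,p11} W23={p13,p23,p35} W24={p1,p9,p33} W25={p8,p13,p33} W26={p1,p3,p18} W34={p14,p15,p19} W35={p10,p13,p29} W36={p10,p15,p30} W45={p32,p33,p34} W46={p1,p15,p25} W56={p5,p10,p16}
  W123={p35} W126={p3} W134={p14} W145={p32} W156={p5} W235={p13} W245={p33} W246={p1} W346={p15} W356={p10}
C dims 6,15,10; δ0: rk_F3 6; δ1: rk_F3 9
degree 0: 6−6−0 = 0 → Ȟ^0 ≅ 0
degree 1: 15−9−6 = 0 → Ȟ^1 ≅ 0
degree 2: 10−0−9 = 1 → Ȟ^2 ≅ Z/3


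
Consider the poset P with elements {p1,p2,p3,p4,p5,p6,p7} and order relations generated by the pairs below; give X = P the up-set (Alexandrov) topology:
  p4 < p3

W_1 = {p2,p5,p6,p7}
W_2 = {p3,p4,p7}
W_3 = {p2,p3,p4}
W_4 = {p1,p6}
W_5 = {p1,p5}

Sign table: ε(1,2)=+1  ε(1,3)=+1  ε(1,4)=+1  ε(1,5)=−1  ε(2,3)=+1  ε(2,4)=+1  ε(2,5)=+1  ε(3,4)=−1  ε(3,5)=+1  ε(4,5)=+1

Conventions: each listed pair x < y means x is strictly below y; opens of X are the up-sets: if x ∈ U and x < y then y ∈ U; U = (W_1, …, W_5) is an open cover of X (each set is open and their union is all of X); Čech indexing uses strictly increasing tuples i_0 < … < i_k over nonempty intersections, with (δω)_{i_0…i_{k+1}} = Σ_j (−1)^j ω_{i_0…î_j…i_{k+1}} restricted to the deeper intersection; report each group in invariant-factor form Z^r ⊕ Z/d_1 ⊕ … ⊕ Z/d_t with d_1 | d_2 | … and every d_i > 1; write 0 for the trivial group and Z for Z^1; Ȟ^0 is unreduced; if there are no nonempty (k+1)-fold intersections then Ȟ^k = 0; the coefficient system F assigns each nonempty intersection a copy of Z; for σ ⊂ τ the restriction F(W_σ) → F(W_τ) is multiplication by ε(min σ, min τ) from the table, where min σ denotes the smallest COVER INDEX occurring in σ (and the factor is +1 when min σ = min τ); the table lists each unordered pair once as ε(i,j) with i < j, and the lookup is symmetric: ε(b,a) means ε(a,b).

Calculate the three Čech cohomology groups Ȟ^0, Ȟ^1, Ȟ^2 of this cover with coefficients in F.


intersection data:
  W12={p7} W13={p2} W14={p6} W15={p5} W23={p3,p4} W45={p1}
C dims 5,6; δ0: rk 5, SNF 1^4·2
Ȟ^0 = (5 − 5) − 0 = 0, so Ȟ^0 ≅ 0
Ȟ^1 = (6 − 0) − 5 = 1 plus torsion [2], so Ȟ^1 ≅ Z ⊕ Z/2
Ȟ^2 = (0 − 0) − 0 = 0, so Ȟ^2 ≅ 0

Ȟ^0(U;F) ≅ 0, Ȟ^1(U;F) ≅ Z ⊕ Z/2 and Ȟ^2(U;F) ≅ 0


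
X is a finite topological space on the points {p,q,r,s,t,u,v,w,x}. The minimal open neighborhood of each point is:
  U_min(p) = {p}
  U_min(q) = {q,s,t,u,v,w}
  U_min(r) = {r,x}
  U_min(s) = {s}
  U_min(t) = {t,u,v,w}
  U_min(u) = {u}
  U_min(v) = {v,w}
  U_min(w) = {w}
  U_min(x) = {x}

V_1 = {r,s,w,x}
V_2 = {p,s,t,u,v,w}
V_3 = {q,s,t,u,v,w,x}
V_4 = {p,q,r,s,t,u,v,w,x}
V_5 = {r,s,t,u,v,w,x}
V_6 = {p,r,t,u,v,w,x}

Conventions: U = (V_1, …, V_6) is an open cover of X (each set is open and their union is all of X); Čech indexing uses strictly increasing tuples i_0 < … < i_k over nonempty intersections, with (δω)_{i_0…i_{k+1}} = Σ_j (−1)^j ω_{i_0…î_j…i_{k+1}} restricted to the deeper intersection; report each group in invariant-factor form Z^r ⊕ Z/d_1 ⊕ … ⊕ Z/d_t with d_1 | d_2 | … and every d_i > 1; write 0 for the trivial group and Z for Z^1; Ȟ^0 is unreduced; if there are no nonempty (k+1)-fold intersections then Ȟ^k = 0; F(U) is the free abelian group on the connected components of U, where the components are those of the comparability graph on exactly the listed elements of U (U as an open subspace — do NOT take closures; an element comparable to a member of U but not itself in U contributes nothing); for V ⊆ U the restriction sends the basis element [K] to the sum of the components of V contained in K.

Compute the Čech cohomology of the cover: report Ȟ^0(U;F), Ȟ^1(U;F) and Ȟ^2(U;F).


nerve simplices:
  V12={s,w} V13={s,w,x} V14={r,s,w,x} V15={r,s,w,x} V16={r,w,x} V23={s,t,u,v,w} V24={p,s,t,u,v,w} V25={s,t,u,v,w} V26={p,t,u,v,w} V34={q,s,t,u,v,w,x} V35={s,t,u,v,w,x} V36={t,u,v,w,x} V45={r,s,t,u,v,w,x} V46={p,r,t,u,v,w,x} V56={r,t,u,v,w,x}
  V123={s,w} V124={s,w} V125={s,w} V126={w} V134={s,w,x} V135={s,w,x} V136={w,x} V145={r,s,w,x} V146={r,w,x} V156={r,w,x} V234={s,t,u,v,w} V235={s,t,u,v,w} V236={t,u,v,w} V245={s,t,u,v,w} V246={p,t,u,v,w} V256={t,u,v,w} V345={s,t,u,v,w,x} V346={t,u,v,w,x} V356={t,u,v,w,x} V456={r,t,u,v,w,x}
  V1234={s,w} V1235={s,w} V1236={w} V1245={s,w} V1246={w} V1256={w} V1345={s,w,x} V1346={w,x} V1356={w,x} V1456={r,w,x} V2345={s,t,u,v,w} V2346={t,u,v,w} V2356={t,u,v,w} V2456={t,u,v,w} V3456={t,u,v,w,x}
  V12345={s,w} V12346={w} V12356={w} V12456={w} V13456={w,x} V23456={t,u,v,w}
  V123456={w}
components per intersection:
  V1: {r,x} {s} {w}
  V2: {p} {s} {t,u,v,w}
  V3: {q,s,t,u,v,w} {x}
  V4: {p} {q,s,t,u,v,w} {r,x}
  V5: {r,x} {s} {t,u,v,w}
  V6: {p} {r,x} {t,u,v,w}
  V12: {s} {w}
  V13: {s} {w} {x}
  V14: {r,x} {s} {w}
  V15: {r,x} {s} {w}
  V16: {r,x} {w}
  V23: {s} {t,u,v,w}
  V24: {p} {s} {t,u,v,w}
  V25: {s} {t,u,v,w}
  V26: {p} {t,u,v,w}
  V34: {q,s,t,u,v,w} {x}
  V35: {s} {t,u,v,w} {x}
  V36: {t,u,v,w} {x}
  V45: {r,x} {s} {t,u,v,w}
  V46: {p} {r,x} {t,u,v,w}
  V56: {r,x} {t,u,v,w}
  V123: {s} {w}
  V124: {s} {w}
  V125: {s} {w}
  V126: {w}
  V134: {s} {w} {x}
  V135: {s} {w} {x}
  V136: {w} {x}
  V145: {r,x} {s} {w}
  V146: {r,x} {w}
  V156: {r,x} {w}
  V234: {s} {t,u,v,w}
  V235: {s} {t,u,v,w}
  V236: {t,u,v,w}
  V245: {s} {t,u,v,w}
  V246: {p} {t,u,v,w}
  V256: {t,u,v,w}
  V345: {s} {t,u,v,w} {x}
  V346: {t,u,v,w} {x}
  V356: {t,u,v,w} {x}
  V456: {r,x} {t,u,v,w}
  V1234: {s} {w}
  V1235: {s} {w}
  V1236: {w}
  V1245: {s} {w}
  V1246: {w}
  V1256: {w}
  V1345: {s} {w} {x}
  V1346: {w} {x}
  V1356: {w} {x}
  V1456: {r,x} {w}
  V2345: {s} {t,u,v,w}
  V2346: {t,u,v,w}
  V2356: {t,u,v,w}
  V2456: {t,u,v,w}
  V3456: {t,u,v,w} {x}
  V12345: {s} {w}
  V12346: {w}
  V12356: {w}
  V12456: {w}
  V13456: {w} {x}
  V23456: {t,u,v,w}
  V123456: {w}
C dims 17,37,41,25; δ0: rk 14, SNF 1^14; δ1: rk 23, SNF 1^23; δ2: rk 18, SNF 1^18
degree 0: 17−14−0 = 3 → Ȟ^0 ≅ Z^3
degree 1: 37−23−14 = 0 → Ȟ^1 ≅ 0
degree 2: 41−18−23 = 0 → Ȟ^2 ≅ 0

Ȟ^0(U;F) ≅ Z^3; Ȟ^1(U;F) ≅ 0; Ȟ^2(U;F) ≅ 0


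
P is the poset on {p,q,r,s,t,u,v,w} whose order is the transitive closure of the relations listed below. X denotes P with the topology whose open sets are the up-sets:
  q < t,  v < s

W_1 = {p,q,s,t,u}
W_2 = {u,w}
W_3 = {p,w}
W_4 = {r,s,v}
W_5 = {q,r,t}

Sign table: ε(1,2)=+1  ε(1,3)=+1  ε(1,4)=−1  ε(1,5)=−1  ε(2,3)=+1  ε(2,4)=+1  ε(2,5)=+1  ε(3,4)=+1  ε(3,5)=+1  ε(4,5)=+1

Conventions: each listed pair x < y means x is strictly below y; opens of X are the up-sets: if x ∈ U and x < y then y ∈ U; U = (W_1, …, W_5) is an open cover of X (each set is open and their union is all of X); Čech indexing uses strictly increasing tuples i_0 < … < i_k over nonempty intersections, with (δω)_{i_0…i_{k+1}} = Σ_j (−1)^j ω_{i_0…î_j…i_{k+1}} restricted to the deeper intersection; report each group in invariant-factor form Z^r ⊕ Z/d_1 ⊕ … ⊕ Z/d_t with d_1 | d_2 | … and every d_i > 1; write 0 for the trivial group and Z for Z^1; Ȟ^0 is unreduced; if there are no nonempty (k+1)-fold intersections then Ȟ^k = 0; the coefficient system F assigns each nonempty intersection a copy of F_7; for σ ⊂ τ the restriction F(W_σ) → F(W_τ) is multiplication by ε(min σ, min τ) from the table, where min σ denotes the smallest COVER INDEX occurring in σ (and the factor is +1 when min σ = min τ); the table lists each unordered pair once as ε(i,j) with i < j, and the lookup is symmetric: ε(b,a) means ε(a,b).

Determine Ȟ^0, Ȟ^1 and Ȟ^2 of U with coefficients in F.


nerve simplices:
  W12={u} W13={p} W14={s} W15={q,t} W23={w} W45={r}
C dims 5,6; δ0: rk_F7 4
degree 0: 5−4−0 = 1 → Ȟ^0 ≅ Z/7
degree 1: 6−0−4 = 2 → Ȟ^1 ≅ Z/7 ⊕ Z/7
degree 2: 0−0−0 = 0 → Ȟ^2 ≅ 0

Ȟ^0 ≅ Z/7, Ȟ^1 ≅ Z/7 ⊕ Z/7 and Ȟ^2 ≅ 0


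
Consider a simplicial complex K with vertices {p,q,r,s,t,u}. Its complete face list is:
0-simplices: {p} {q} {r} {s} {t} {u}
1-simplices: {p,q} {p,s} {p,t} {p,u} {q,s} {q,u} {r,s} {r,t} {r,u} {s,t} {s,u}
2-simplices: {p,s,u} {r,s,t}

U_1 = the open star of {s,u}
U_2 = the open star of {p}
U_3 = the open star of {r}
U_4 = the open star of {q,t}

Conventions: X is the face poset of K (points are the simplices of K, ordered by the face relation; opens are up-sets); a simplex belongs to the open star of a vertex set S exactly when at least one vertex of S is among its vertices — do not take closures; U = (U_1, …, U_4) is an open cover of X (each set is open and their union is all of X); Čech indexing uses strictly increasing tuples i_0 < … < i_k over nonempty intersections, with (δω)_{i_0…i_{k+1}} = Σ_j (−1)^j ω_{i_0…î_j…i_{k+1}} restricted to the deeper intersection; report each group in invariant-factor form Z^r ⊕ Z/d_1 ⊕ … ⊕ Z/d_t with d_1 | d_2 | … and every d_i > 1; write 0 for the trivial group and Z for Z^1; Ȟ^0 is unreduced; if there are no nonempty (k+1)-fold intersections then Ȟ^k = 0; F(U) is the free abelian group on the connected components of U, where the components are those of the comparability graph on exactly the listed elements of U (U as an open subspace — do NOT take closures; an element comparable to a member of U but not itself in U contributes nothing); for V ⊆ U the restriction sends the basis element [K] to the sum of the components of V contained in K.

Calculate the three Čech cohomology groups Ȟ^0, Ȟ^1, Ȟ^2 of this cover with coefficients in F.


Ȟ^0 = Z, Ȟ^1 = Z^4 and Ȟ^2 = 0

nerve simplices:
  U1={{s},{u},{p,s},{p,u},{q,s},{q,u},{r,s},{r,u},{s,t},{s,u},{p,s,u},{r,s,t}} U2={{p},{p,q},{p,s},{p,t},{p,u},{p,s,u}} U3={{r},{r,s},{r,t},{r,u},{r,s,t}} U4={{q},{t},{p,q},{p,t},{q,s},{q,u},{r,t},{s,t},{r,s,t}}
  U12={{p,s},{p,u},{p,s,u}} U13={{r,s},{r,u},{r,s,t}} U14={{q,s},{q,u},{s,t},{r,s,t}} U24={{p,q},{p,t}} U34={{r,t},{r,s,t}}
  U134={{r,s,t}}
components per intersection:
  U1: {{s},{u},{p,s},{p,u},{q,s},{q,u},{r,s},{r,u},{s,t},{s,u},{p,s,u},{r,s,t}}
  U2: {{p},{p,q},{p,s},{p,t},{p,u},{p,s,u}}
  U3: {{r},{r,s},{r,t},{r,u},{r,s,t}}
  U4: {{q},{p,q},{q,s},{q,u}} {{t},{p,t},{r,t},{s,t},{r,s,t}}
  U12: {{p,s},{p,u},{p,s,u}}
  U13: {{r,s},{r,s,t}} {{r,u}}
  U14: {{q,s}} {{q,u}} {{s,t},{r,s,t}}
  U24: {{p,q}} {{p,t}}
  U34: {{r,t},{r,s,t}}
  U134: {{r,s,t}}
C dims 5,9,1; δ0: rk 4, SNF 1^4; δ1: rk 1, SNF 1^1
degree 0: 5−4−0 = 1 → Ȟ^0 ≅ Z
degree 1: 9−1−4 = 4 → Ȟ^1 ≅ Z^4
degree 2: 1−0−1 = 0 → Ȟ^2 ≅ 0


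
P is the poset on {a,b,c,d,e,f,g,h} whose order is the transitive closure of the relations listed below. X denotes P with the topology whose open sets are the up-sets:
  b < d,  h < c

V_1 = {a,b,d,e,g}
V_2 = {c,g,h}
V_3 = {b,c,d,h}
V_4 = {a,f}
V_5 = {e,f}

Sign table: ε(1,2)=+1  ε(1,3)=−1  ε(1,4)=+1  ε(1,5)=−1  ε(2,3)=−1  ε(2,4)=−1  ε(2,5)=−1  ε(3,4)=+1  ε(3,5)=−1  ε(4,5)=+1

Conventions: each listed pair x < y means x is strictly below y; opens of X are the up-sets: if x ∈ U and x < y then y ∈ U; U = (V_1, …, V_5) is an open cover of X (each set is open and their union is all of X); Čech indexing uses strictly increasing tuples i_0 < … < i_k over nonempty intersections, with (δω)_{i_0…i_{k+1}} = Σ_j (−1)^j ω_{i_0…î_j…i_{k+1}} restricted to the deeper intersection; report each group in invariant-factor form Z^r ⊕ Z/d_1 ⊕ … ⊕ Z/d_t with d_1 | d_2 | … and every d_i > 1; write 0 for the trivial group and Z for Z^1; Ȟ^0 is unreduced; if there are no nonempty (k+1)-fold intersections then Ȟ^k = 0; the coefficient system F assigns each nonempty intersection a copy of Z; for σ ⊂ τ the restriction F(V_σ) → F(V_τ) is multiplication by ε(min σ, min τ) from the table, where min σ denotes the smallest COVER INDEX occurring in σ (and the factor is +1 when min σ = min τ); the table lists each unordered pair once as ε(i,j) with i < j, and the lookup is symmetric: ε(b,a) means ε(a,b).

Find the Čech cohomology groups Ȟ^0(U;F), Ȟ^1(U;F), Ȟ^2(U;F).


Ȟ^0 = 0; Ȟ^1 = Z ⊕ Z/2; Ȟ^2 = 0

nonempty overlaps:
  V12={g} V13={b,d} V14={a} V15={e} V23={c,h} V45={f}
C dims 5,6; δ0: rk 5, SNF 1^4·2
degree 0: 5−5−0 = 0 → Ȟ^0 ≅ 0
degree 1: 6−0−5 = 1 plus torsion [2] → Ȟ^1 ≅ Z ⊕ Z/2
degree 2: 0−0−0 = 0 → Ȟ^2 ≅ 0


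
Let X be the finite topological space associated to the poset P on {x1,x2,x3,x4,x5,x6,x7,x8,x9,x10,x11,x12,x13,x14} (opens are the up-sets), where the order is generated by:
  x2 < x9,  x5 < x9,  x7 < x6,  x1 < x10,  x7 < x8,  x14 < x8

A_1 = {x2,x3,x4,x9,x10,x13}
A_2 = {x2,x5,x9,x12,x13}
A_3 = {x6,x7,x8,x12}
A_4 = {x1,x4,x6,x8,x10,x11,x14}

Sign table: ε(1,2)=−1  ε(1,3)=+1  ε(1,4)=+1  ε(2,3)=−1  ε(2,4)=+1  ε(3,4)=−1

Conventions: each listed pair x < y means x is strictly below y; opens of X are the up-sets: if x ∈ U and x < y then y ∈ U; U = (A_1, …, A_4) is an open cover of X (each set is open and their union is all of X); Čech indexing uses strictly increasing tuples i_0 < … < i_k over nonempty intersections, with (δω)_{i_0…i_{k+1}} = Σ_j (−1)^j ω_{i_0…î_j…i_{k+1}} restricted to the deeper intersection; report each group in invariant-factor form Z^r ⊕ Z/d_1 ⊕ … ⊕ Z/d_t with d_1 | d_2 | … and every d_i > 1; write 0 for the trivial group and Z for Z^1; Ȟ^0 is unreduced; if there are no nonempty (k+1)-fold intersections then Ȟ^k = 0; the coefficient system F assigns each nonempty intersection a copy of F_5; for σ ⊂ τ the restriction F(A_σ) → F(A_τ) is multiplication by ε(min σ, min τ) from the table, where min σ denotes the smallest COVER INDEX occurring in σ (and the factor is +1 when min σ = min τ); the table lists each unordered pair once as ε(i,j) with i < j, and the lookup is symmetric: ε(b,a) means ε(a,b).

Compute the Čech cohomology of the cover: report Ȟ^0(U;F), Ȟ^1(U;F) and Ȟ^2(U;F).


cover nerve:
  A12={x2,x9,x13} A14={x4,x10} A23={x12} A34={x6,x8}
C dims 4,4; δ0: rk_F5 4
Ȟ^0: (4−4)−0=0 ⇒ 0
Ȟ^1: (4−0)−4=0 ⇒ 0
Ȟ^2: (0−0)−0=0 ⇒ 0

Ȟ^0 = 0, Ȟ^1 = 0 and Ȟ^2 = 0


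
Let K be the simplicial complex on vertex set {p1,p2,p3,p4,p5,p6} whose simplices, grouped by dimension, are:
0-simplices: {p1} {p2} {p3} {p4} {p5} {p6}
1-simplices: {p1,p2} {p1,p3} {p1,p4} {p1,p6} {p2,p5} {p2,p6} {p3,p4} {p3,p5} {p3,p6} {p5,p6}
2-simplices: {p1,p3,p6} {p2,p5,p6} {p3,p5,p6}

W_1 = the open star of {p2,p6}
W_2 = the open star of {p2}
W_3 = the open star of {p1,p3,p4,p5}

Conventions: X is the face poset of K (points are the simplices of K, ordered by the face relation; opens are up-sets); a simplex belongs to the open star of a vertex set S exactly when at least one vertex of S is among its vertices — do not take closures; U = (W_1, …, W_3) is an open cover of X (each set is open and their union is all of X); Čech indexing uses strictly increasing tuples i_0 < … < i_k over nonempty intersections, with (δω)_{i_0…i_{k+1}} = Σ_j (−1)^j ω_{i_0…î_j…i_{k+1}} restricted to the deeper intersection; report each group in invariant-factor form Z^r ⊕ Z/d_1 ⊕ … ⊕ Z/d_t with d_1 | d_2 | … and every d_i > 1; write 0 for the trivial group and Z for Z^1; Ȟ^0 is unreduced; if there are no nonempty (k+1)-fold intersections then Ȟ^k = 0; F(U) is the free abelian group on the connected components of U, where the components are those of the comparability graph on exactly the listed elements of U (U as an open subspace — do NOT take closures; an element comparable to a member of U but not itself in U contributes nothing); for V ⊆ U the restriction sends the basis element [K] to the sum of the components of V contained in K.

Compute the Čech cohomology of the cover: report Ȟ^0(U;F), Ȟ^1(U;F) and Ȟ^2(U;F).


Ȟ^0(U;F) ≅ Z,  Ȟ^1(U;F) ≅ Z,  Ȟ^2(U;F) ≅ 0

nonempty overlaps:
  W1={{p2},{p6},{p1,p2},{p1,p6},{p2,p5},{p2,p6},{p3,p6},{p5,p6},{p1,p3,p6},{p2,p5,p6},{p3,p5,p6}} W2={{p2},{p1,p2},{p2,p5},{p2,p6},{p2,p5,p6}} W3={{p1},{p3},{p4},{p5},{p1,p2},{p1,p3},{p1,p4},{p1,p6},{p2,p5},{p3,p4},{p3,p5},{p3,p6},{p5,p6},{p1,p3,p6},{p2,p5,p6},{p3,p5,p6}}
  W12={{p2},{p1,p2},{p2,p5},{p2,p6},{p2,p5,p6}} W13={{p1,p2},{p1,p6},{p2,p5},{p3,p6},{p5,p6},{p1,p3,p6},{p2,p5,p6},{p3,p5,p6}} W23={{p1,p2},{p2,p5},{p2,p5,p6}}
  W123={{p1,p2},{p2,p5},{p2,p5,p6}}
components per intersection:
  W1: {{p2},{p6},{p1,p2},{p1,p6},{p2,p5},{p2,p6},{p3,p6},{p5,p6},{p1,p3,p6},{p2,p5,p6},{p3,p5,p6}}
  W2: {{p2},{p1,p2},{p2,p5},{p2,p6},{p2,p5,p6}}
  W3: {{p1},{p3},{p4},{p5},{p1,p2},{p1,p3},{p1,p4},{p1,p6},{p2,p5},{p3,p4},{p3,p5},{p3,p6},{p5,p6},{p1,p3,p6},{p2,p5,p6},{p3,p5,p6}}
  W12: {{p2},{p1,p2},{p2,p5},{p2,p6},{p2,p5,p6}}
  W13: {{p1,p2}} {{p1,p6},{p2,p5},{p3,p6},{p5,p6},{p1,p3,p6},{p2,p5,p6},{p3,p5,p6}}
  W23: {{p1,p2}} {{p2,p5},{p2,p5,p6}}
  W123: {{p1,p2}} {{p2,p5},{p2,p5,p6}}
C dims 3,5,2; δ0: rk 2, SNF 1^2; δ1: rk 2, SNF 1^2
degree 0: 3−2−0 = 1 → Ȟ^0 ≅ Z
degree 1: 5−2−2 = 1 → Ȟ^1 ≅ Z
degree 2: 2−0−2 = 0 → Ȟ^2 ≅ 0


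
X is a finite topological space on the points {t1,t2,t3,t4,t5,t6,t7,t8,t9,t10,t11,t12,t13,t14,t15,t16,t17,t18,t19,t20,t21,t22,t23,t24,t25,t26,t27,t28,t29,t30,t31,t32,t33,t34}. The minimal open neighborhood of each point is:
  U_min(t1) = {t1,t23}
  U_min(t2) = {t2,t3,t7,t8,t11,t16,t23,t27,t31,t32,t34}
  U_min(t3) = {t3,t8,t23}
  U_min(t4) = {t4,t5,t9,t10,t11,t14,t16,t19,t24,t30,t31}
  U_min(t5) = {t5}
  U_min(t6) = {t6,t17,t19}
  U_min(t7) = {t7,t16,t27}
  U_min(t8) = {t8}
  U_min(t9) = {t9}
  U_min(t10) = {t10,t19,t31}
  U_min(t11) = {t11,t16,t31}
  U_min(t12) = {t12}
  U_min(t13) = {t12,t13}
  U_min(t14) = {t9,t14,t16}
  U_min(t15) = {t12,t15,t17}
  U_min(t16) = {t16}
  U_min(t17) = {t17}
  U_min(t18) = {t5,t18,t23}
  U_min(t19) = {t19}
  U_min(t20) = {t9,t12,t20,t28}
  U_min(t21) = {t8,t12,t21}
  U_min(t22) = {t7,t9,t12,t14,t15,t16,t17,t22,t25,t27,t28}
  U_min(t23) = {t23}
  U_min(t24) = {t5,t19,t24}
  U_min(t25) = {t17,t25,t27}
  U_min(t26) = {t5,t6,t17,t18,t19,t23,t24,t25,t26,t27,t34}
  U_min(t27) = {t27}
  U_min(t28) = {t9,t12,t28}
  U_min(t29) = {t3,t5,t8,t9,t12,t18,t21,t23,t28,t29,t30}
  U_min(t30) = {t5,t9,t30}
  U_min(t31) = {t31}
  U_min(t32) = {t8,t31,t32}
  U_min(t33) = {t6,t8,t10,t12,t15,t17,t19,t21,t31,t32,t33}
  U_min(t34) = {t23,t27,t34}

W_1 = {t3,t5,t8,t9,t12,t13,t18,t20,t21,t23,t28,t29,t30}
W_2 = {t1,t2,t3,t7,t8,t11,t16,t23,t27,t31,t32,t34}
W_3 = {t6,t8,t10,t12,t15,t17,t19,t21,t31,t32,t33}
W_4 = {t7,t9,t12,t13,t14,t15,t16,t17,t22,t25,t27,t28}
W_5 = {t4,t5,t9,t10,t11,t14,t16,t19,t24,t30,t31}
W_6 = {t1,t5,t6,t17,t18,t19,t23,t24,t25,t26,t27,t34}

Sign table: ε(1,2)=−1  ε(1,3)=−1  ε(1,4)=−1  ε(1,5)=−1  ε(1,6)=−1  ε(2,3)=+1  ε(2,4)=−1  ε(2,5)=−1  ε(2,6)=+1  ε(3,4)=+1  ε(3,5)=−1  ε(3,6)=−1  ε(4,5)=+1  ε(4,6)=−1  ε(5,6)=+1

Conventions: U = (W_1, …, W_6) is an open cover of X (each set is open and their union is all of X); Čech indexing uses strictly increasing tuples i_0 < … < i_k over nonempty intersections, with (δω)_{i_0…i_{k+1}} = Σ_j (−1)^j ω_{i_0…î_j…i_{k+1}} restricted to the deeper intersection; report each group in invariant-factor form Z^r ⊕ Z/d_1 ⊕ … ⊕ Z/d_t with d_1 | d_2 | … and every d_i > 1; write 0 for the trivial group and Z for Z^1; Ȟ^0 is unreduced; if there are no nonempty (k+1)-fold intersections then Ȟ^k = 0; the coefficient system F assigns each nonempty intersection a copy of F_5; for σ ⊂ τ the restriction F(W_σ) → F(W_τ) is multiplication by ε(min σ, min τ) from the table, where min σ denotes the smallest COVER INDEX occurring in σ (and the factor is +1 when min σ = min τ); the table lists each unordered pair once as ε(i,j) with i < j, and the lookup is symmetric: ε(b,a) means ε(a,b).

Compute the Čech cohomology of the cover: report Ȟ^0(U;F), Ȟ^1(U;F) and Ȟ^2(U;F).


Ȟ^0 = 0, Ȟ^1 = 0 and Ȟ^2 = Z/5

intersection data:
  W12={t3,t8,t23} W13={t8,t12,t21} W14={t9,t12,t13,t28} W15={t5,t9,t30} W16={t5,t18,t23} W23={t8,t31,t32} W24={t7,t16,t27} W25={t11,t16,t31} W26={t1,t23,t27,t34} W34={t12,t15,t17} W35={t10,t19,t31} W36={t6,t17,t19} W45={t9,t14,t16} W46={t17,t25,t27} W56={t5,t19,t24}
  W123={t8} W126={t23} W134={t12} W145={t9} W156={t5} W235={t31} W245={t16} W246={t27} W346={t17} W356={t19}
C dims 6,15,10; δ0: rk_F5 6; δ1: rk_F5 9
Ȟ^0 = (6 − 6) − 0 = 0, so Ȟ^0 ≅ 0
Ȟ^1 = (15 − 9) − 6 = 0, so Ȟ^1 ≅ 0
Ȟ^2 = (10 − 0) − 9 = 1, so Ȟ^2 ≅ Z/5


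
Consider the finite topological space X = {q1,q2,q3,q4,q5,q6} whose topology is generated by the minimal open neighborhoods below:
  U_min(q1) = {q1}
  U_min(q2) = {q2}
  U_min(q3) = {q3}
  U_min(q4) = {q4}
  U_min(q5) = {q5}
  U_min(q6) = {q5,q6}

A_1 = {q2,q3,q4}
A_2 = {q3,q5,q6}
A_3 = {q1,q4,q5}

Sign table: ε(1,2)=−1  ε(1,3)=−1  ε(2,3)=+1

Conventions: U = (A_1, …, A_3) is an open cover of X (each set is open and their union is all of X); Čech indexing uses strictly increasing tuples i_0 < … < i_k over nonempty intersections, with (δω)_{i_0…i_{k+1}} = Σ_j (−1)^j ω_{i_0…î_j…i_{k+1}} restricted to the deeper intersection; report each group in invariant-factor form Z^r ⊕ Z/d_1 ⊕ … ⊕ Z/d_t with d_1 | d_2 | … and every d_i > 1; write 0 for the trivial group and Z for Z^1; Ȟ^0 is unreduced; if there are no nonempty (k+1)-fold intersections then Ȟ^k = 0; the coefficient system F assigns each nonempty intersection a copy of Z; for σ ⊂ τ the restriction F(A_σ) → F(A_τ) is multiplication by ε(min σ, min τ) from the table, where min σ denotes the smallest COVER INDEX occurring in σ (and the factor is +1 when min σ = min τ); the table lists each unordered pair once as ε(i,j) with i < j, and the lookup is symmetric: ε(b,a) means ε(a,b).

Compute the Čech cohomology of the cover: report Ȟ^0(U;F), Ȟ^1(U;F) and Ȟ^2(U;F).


Ȟ^0 ≅ Z,  Ȟ^1 ≅ Z,  Ȟ^2 ≅ 0

cover nerve:
  A12={q3} A13={q4} A23={q5}
C dims 3,3; δ0: rk 2, SNF 1^2
Ȟ^0: (3−2)−0=1 ⇒ Z
Ȟ^1: (3−0)−2=1 ⇒ Z
Ȟ^2: (0−0)−0=0 ⇒ 0


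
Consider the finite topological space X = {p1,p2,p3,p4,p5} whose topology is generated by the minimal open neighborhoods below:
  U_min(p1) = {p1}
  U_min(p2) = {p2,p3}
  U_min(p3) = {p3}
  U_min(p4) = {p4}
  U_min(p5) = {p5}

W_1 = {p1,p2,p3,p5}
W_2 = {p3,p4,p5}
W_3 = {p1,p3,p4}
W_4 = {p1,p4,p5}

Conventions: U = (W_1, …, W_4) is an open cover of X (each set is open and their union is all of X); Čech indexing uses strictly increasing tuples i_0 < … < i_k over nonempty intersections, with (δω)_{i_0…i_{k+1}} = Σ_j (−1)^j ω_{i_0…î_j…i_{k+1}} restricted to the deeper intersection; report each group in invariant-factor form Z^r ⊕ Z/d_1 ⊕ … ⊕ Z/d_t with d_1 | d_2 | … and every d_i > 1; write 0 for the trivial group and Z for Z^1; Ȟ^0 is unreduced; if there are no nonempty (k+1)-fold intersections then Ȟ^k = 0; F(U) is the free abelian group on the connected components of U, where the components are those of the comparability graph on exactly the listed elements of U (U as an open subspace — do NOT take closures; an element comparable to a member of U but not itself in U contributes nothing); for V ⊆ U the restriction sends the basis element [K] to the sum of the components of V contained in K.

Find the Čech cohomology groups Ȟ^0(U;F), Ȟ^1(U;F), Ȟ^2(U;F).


Ȟ^0 = Z^4; Ȟ^1 = 0; Ȟ^2 = 0

nerve of the cover:
  W12={p3,p5} W13={p1,p3} W14={p1,p5} W23={p3,p4} W24={p4,p5} W34={p1,p4}
  W123={p3} W124={p5} W134={p1} W234={p4}
components per intersection:
  W1: {p1} {p2,p3} {p5}
  W2: {p3} {p4} {p5}
  W3: {p1} {p3} {p4}
  W4: {p1} {p4} {p5}
  W12: {p3} {p5}
  W13: {p1} {p3}
  W14: {p1} {p5}
  W23: {p3} {p4}
  W24: {p4} {p5}
  W34: {p1} {p4}
  W123: {p3}
  W124: {p5}
  W134: {p1}
  W234: {p4}
C dims 12,12,4; δ0: rk 8, SNF 1^8; δ1: rk 4, SNF 1^4
Ȟ^0 = (12 − 8) − 0 = 4, so Ȟ^0 ≅ Z^4
Ȟ^1 = (12 − 4) − 8 = 0, so Ȟ^1 ≅ 0
Ȟ^2 = (4 − 0) − 4 = 0, so Ȟ^2 ≅ 0


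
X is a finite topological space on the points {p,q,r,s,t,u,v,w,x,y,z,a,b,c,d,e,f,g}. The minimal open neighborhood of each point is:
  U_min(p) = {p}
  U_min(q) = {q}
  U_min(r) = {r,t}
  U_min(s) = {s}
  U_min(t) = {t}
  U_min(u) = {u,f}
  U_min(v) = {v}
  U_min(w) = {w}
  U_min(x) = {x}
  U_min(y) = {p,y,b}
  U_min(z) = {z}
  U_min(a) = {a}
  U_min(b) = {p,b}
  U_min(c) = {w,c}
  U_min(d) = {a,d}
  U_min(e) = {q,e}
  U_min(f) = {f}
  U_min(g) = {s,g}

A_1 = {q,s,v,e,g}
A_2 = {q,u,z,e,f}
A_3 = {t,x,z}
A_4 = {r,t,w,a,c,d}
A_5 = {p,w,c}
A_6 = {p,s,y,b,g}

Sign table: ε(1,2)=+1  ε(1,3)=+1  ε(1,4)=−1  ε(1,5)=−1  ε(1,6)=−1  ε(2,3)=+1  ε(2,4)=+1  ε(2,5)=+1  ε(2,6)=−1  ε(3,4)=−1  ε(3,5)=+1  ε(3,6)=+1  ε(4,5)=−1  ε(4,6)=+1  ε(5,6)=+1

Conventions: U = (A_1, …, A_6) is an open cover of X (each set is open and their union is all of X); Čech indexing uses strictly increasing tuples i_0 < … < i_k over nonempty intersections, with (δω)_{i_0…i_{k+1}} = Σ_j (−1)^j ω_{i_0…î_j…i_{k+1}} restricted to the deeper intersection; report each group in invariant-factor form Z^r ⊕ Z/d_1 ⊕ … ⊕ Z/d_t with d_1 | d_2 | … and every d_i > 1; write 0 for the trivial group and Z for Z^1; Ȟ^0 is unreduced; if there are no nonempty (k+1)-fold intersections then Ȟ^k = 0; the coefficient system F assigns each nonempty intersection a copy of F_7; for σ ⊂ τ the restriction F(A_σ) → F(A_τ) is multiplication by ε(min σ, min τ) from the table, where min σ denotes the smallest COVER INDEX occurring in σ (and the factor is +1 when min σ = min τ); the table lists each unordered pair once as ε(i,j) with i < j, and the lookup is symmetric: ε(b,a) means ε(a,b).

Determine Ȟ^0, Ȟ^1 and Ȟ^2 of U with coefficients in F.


Ȟ^0 = 0; Ȟ^1 = 0; Ȟ^2 = 0

nonempty intersections:
  A12={q,e} A16={s,g} A23={z} A34={t} A45={w,c} A56={p}
C dims 6,6; δ0: rk_F7 6
Ȟ^0: (6−6)−0=0 ⇒ 0
Ȟ^1: (6−0)−6=0 ⇒ 0
Ȟ^2: (0−0)−0=0 ⇒ 0


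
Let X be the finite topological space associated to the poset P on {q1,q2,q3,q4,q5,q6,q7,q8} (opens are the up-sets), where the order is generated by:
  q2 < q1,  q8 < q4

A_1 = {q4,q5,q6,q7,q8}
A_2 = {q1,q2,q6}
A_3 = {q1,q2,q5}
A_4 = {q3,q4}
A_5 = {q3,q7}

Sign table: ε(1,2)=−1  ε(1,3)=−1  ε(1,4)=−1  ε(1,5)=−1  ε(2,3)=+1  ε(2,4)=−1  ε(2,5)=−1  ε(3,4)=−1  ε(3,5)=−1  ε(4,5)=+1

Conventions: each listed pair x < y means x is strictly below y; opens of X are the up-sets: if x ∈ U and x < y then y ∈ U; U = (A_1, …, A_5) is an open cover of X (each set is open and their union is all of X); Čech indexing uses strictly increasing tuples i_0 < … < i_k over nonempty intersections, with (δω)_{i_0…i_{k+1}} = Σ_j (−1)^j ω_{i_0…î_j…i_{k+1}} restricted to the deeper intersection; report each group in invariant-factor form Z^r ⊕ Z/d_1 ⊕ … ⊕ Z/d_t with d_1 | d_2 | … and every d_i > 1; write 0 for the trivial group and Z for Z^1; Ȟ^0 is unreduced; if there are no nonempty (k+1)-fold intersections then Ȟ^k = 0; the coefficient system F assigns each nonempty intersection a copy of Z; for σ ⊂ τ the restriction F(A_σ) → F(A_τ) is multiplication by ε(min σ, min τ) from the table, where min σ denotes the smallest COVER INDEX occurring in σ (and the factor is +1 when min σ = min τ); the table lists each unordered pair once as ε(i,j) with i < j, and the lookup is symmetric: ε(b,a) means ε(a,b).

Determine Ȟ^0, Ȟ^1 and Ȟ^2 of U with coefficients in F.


nonempty overlaps:
  A12={q6} A13={q5} A14={q4} A15={q7} A23={q1,q2} A45={q3}
C dims 5,6; δ0: rk 4, SNF 1^4
degree 0: 5−4−0 = 1 → Ȟ^0 ≅ Z
degree 1: 6−0−4 = 2 → Ȟ^1 ≅ Z^2
degree 2: 0−0−0 = 0 → Ȟ^2 ≅ 0

Ȟ^0 ≅ Z, Ȟ^1 ≅ Z^2 and Ȟ^2 ≅ 0
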